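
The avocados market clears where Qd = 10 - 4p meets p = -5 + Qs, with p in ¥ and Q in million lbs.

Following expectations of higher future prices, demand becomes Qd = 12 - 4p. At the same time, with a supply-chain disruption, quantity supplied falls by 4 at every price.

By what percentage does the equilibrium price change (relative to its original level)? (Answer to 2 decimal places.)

+120.00

Before the shock: 10 - 4p = p + 5 ⇒ 5 = 5p ⇒ p = 1, Q = 6.
After the shift, demand is Qd = 12 - 4p and supply is Qs = p + 1.
Setting them equal: 12 - 4p = p + 1 → 11 = 5p, so p = 2.2 and Q = 3.2.
%Δp = (2.2 − 1) / 1 × 100 = +120.00%.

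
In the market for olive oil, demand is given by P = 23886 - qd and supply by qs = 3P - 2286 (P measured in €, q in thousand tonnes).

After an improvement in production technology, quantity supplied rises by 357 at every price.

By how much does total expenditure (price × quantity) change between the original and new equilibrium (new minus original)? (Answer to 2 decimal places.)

-971865.56

Initially, 23886 - P = 3P - 2286, so 26172 = 4P and P = 6543, q = 17343.
With the change applied: demand qd = 23886 - P, supply qs = 3P - 1929.
Equate the new curves: 23886 - P = 3P - 1929, giving 25815 = 4P, P = 6453.75, q = 17432.25.
Expenditure moves from 6543×17343 = 113475249 to 6453.75×17432.25 = 112503383.4375; change = -971865.56.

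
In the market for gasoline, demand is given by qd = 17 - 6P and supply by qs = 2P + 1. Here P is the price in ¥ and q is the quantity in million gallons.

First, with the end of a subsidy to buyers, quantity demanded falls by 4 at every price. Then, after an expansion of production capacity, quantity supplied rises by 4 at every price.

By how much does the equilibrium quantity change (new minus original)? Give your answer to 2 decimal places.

Initially, 17 - 6P = 2P + 1, so 16 = 8P and P = 2, q = 5.
The new curves are qd = 13 - 6P (demand) and qs = 2P + 5 (supply).
Equate the new curves: 13 - 6P = 2P + 5, giving 8 = 8P, P = 1, q = 7.
Δq = 7 − 5 = +2.00.

+2.00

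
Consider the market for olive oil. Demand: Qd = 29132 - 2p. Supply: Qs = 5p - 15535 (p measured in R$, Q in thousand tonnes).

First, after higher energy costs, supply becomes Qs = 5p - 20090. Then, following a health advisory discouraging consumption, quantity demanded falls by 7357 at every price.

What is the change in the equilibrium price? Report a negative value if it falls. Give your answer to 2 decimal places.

-400.29

Solve the original market: 29132 - 2p = 5p - 15535, hence p = 6381 and Q = 16370.
After the shift, demand is Qd = 21775 - 2p and supply is Qs = 5p - 20090.
Equate the new curves: 21775 - 2p = 5p - 20090, giving 41865 = 7p, p = 41865/7 ≈ 5980.7143, Q = 68695/7 ≈ 9813.5714.
Δp = 5980.7143 − 6381 = -400.29.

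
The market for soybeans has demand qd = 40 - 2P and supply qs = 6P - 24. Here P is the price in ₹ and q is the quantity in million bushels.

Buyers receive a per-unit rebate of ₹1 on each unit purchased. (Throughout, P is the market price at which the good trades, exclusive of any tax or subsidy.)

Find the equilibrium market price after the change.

Before the shock: 40 - 2P = 6P - 24 ⇒ 64 = 8P ⇒ P = 8, q = 24.
Since buyers' out-of-pocket price is the market price minus the rebate, the effective demand curve becomes qd = 42 - 2P.
Setting them equal: 42 - 2P = 6P - 24 → 66 = 8P, so P = 8.25 and q = 25.5.

8.25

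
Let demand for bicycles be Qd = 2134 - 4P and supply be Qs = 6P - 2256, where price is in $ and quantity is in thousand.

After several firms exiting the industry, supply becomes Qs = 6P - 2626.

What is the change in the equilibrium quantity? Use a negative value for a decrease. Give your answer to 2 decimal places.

-148.00

Solve the original market: 2134 - 4P = 6P - 2256, hence P = 439 and Q = 378.
The new curves are Qd = 2134 - 4P (demand) and Qs = 6P - 2626 (supply).
Clearing the new market: 2134 - 4P = 6P - 2626, so P = 476 and Q = 230.
ΔQ = 230 − 378 = -148.00.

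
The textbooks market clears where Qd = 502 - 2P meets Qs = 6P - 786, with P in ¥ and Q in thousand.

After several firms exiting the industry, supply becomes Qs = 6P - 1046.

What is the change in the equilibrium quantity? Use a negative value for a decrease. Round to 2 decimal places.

-65.00

Solve the original market: 502 - 2P = 6P - 786, hence P = 161 and Q = 180.
The new curves are Qd = 502 - 2P (demand) and Qs = 6P - 1046 (supply).
New equilibrium: 502 - 2P = 6P - 1046 ⇒ 1548 = 8P ⇒ P = 193.5, Q = 115.
ΔQ = 115 − 180 = -65.00.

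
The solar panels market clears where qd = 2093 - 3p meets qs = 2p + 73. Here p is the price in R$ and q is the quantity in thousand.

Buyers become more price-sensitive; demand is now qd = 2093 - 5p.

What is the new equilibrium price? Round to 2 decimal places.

Solve the original market: 2093 - 3p = 2p + 73, hence p = 404 and q = 881.
The new curves are qd = 2093 - 5p (demand) and qs = 2p + 73 (supply).
Equate the new curves: 2093 - 5p = 2p + 73, giving 2020 = 7p, p = 2020/7 ≈ 288.5714, q = 4551/7 ≈ 650.1429.

288.57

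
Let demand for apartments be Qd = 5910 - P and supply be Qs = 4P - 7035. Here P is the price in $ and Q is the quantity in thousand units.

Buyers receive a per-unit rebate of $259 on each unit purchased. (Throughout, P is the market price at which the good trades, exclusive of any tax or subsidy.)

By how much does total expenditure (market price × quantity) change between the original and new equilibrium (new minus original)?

Before the shock: 5910 - P = 4P - 7035 ⇒ 12945 = 5P ⇒ P = 2589, Q = 3321.
Since buyers' out-of-pocket price is the market price minus the rebate, the effective demand curve becomes Qd = 6169 - P.
Clearing the new market: 6169 - P = 4P - 7035, so P = 2640.8 and Q = 3528.2.
Expenditure moves from 2589×3321 = 8598069 to 2640.8×3528.2 = 9317270.56; change = +719201.56.

+719201.56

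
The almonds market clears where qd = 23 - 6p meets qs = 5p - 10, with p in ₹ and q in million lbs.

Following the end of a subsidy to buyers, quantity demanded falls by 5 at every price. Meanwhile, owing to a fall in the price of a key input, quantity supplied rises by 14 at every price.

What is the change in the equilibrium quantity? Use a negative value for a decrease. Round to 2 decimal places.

+5.36

Before the shock: 23 - 6p = 5p - 10 ⇒ 33 = 11p ⇒ p = 3, q = 5.
After the shift, demand is qd = 18 - 6p and supply is qs = 5p + 4.
Setting them equal: 18 - 6p = 5p + 4 → 14 = 11p, so p = 14/11 ≈ 1.2727 and q = 114/11 ≈ 10.3636.
Δq = 10.3636 − 5 = +5.36.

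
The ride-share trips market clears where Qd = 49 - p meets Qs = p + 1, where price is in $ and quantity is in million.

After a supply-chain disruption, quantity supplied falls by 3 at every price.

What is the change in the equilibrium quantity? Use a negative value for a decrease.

-1.5

Initially, 49 - p = p + 1, so 48 = 2p and p = 24, Q = 25.
The new curves are Qd = 49 - p (demand) and Qs = p - 2 (supply).
New equilibrium: 49 - p = p - 2 ⇒ 51 = 2p ⇒ p = 25.5, Q = 23.5.
ΔQ = 23.5 − 25 = -1.5.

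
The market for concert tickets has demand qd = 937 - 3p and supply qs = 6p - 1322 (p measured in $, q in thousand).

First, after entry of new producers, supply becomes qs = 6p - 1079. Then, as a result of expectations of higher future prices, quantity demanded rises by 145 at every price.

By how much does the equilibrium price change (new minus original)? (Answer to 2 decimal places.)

-10.89

Before the shock: 937 - 3p = 6p - 1322 ⇒ 2259 = 9p ⇒ p = 251, q = 184.
The new curves are qd = 1082 - 3p (demand) and qs = 6p - 1079 (supply).
Equate the new curves: 1082 - 3p = 6p - 1079, giving 2161 = 9p, p = 2161/9 ≈ 240.1111, q = 1085/3 ≈ 361.6667.
Δp = 240.1111 − 251 = -10.89.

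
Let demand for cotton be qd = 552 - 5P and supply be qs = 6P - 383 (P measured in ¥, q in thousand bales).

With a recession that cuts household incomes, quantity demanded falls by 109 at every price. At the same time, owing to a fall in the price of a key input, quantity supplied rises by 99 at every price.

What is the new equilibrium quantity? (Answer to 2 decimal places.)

112.55

Before the shock: 552 - 5P = 6P - 383 ⇒ 935 = 11P ⇒ P = 85, q = 127.
After the shift, demand is qd = 443 - 5P and supply is qs = 6P - 284.
Setting them equal: 443 - 5P = 6P - 284 → 727 = 11P, so P = 727/11 ≈ 66.0909 and q = 1238/11 ≈ 112.5455.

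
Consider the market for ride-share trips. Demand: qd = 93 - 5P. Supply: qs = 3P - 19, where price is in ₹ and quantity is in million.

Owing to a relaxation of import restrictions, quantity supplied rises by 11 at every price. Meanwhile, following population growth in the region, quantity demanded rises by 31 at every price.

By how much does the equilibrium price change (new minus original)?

Before the shock: 93 - 5P = 3P - 19 ⇒ 112 = 8P ⇒ P = 14, q = 23.
The shock moves the curves to qd = 124 - 5P and qs = 3P - 8.
New equilibrium: 124 - 5P = 3P - 8 ⇒ 132 = 8P ⇒ P = 16.5, q = 41.5.
ΔP = 16.5 − 14 = +2.5.

+2.5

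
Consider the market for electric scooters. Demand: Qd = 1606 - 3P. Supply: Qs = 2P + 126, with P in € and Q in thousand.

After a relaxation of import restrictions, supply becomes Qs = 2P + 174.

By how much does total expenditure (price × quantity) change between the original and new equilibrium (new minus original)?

Initially, 1606 - 3P = 2P + 126, so 1480 = 5P and P = 296, Q = 718.
After the shift, demand is Qd = 1606 - 3P and supply is Qs = 2P + 174.
Clearing the new market: 1606 - 3P = 2P + 174, so P = 286.4 and Q = 746.8.
Expenditure moves from 296×718 = 212528 to 286.4×746.8 = 213883.52; change = +1355.52.

+1355.52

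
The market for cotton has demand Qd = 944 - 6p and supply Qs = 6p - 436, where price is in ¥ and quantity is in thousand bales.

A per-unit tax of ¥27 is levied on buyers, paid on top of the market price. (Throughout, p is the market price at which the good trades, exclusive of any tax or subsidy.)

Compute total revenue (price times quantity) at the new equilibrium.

17559.5

Before the shock: 944 - 6p = 6p - 436 ⇒ 1380 = 12p ⇒ p = 115, Q = 254.
Since buyers pay the price plus the tax, the effective demand curve becomes Qd = 782 - 6p.
Setting them equal: 782 - 6p = 6p - 436 → 1218 = 12p, so p = 101.5 and Q = 173.
New expenditure = 101.5 × 173 = 17559.5.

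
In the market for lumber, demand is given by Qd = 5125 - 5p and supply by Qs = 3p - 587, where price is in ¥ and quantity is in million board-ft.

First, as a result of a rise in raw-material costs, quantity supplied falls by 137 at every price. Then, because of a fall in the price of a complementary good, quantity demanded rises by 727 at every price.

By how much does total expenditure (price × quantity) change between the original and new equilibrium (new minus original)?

Before the shock: 5125 - 5p = 3p - 587 ⇒ 5712 = 8p ⇒ p = 714, Q = 1555.
With the change applied: demand Qd = 5852 - 5p, supply Qs = 3p - 724.
Setting them equal: 5852 - 5p = 3p - 724 → 6576 = 8p, so p = 822 and Q = 1742.
Expenditure moves from 714×1555 = 1110270 to 822×1742 = 1431924; change = +321654.

+321654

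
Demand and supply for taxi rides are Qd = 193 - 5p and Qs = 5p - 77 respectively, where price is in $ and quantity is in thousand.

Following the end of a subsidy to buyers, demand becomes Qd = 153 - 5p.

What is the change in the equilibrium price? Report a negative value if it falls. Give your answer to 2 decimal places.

Initially, 193 - 5p = 5p - 77, so 270 = 10p and p = 27, Q = 58.
The new curves are Qd = 153 - 5p (demand) and Qs = 5p - 77 (supply).
Setting them equal: 153 - 5p = 5p - 77 → 230 = 10p, so p = 23 and Q = 38.
Δp = 23 − 27 = -4.00.

-4.00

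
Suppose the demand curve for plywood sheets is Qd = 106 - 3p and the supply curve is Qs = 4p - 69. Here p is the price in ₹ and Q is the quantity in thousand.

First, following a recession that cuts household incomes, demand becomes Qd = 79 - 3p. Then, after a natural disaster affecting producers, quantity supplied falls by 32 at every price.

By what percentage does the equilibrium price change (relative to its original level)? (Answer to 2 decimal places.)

Initially, 106 - 3p = 4p - 69, so 175 = 7p and p = 25, Q = 31.
After the shift, demand is Qd = 79 - 3p and supply is Qs = 4p - 101.
Clearing the new market: 79 - 3p = 4p - 101, so p = 180/7 ≈ 25.7143 and Q = 13/7 ≈ 1.8571.
%Δp = (25.7143 − 25) / 25 × 100 = +2.86%.

+2.86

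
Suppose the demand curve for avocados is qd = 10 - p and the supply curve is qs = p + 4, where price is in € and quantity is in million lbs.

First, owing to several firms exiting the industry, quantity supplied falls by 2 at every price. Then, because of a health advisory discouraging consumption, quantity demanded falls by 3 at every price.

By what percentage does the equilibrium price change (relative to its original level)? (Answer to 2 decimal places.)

Before the shock: 10 - p = p + 4 ⇒ 6 = 2p ⇒ p = 3, q = 7.
After the shift, demand is qd = 7 - p and supply is qs = p + 2.
Setting them equal: 7 - p = p + 2 → 5 = 2p, so p = 2.5 and q = 4.5.
%Δp = (2.5 − 3) / 3 × 100 = -16.67%.

-16.67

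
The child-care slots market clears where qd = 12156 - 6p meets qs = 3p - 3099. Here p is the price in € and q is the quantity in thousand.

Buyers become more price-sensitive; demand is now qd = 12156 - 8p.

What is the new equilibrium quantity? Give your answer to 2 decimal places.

1061.45

Before the shock: 12156 - 6p = 3p - 3099 ⇒ 15255 = 9p ⇒ p = 1695, q = 1986.
The new curves are qd = 12156 - 8p (demand) and qs = 3p - 3099 (supply).
Setting them equal: 12156 - 8p = 3p - 3099 → 15255 = 11p, so p = 15255/11 ≈ 1386.8182 and q = 11676/11 ≈ 1061.4545.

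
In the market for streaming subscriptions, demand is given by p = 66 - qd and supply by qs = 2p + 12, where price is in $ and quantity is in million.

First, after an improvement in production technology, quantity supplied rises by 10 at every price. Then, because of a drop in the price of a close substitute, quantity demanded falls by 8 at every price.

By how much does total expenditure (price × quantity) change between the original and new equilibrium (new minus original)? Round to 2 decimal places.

-312.00

Initially, 66 - p = 2p + 12, so 54 = 3p and p = 18, q = 48.
After the shift, demand is qd = 58 - p and supply is qs = 2p + 22.
Setting them equal: 58 - p = 2p + 22 → 36 = 3p, so p = 12 and q = 46.
Expenditure moves from 18×48 = 864 to 12×46 = 552; change = -312.00.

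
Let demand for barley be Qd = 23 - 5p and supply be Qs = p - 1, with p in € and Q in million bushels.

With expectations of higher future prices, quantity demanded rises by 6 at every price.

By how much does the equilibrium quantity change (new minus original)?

Before the shock: 23 - 5p = p - 1 ⇒ 24 = 6p ⇒ p = 4, Q = 3.
With the change applied: demand Qd = 29 - 5p, supply Qs = p - 1.
Equate the new curves: 29 - 5p = p - 1, giving 30 = 6p, p = 5, Q = 4.
ΔQ = 4 − 3 = +1.

+1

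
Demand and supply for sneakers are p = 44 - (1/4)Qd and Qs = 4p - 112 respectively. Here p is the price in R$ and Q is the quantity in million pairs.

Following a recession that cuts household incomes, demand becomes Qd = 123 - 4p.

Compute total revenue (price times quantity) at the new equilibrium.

Initially, 176 - 4p = 4p - 112, so 288 = 8p and p = 36, Q = 32.
The shock moves the curves to Qd = 123 - 4p and Qs = 4p - 112.
Setting them equal: 123 - 4p = 4p - 112 → 235 = 8p, so p = 29.375 and Q = 5.5.
New expenditure = 29.375 × 5.5 = 161.5625.

161.5625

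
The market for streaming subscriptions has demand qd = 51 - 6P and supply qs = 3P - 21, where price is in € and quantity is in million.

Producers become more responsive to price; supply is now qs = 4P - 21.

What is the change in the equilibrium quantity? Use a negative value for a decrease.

Initially, 51 - 6P = 3P - 21, so 72 = 9P and P = 8, q = 3.
The new curves are qd = 51 - 6P (demand) and qs = 4P - 21 (supply).
Setting them equal: 51 - 6P = 4P - 21 → 72 = 10P, so P = 7.2 and q = 7.8.
Δq = 7.8 − 3 = +4.8.

+4.8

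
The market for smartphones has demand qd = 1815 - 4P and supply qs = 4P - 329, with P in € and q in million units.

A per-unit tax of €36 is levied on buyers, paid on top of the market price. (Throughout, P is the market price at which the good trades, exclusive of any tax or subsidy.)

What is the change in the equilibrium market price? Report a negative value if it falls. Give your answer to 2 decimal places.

-18.00

Before the shock: 1815 - 4P = 4P - 329 ⇒ 2144 = 8P ⇒ P = 268, q = 743.
Since buyers pay the price plus the tax, the effective demand curve becomes qd = 1671 - 4P.
Equate the new curves: 1671 - 4P = 4P - 329, giving 2000 = 8P, P = 250, q = 671.
ΔP = 250 − 268 = -18.00.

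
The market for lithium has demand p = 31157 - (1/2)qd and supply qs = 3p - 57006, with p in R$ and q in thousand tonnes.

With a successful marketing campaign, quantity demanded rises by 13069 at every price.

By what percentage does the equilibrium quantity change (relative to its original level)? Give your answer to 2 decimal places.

+53.76

Original equilibrium: 62314 - 2p = 3p - 57006 gives 119320 = 5p, so p = 23864 and q = 14586.
The shock moves the curves to qd = 75383 - 2p and qs = 3p - 57006.
Clearing the new market: 75383 - 2p = 3p - 57006, so p = 26477.8 and q = 22427.4.
%Δq = (22427.4 − 14586) / 14586 × 100 = +53.76%.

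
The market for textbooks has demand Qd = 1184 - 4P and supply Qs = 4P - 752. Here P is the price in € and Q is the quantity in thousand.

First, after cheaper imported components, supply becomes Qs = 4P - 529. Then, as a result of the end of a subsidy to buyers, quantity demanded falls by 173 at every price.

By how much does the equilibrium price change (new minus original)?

-49.5

Original equilibrium: 1184 - 4P = 4P - 752 gives 1936 = 8P, so P = 242 and Q = 216.
The new curves are Qd = 1011 - 4P (demand) and Qs = 4P - 529 (supply).
Equate the new curves: 1011 - 4P = 4P - 529, giving 1540 = 8P, P = 192.5, Q = 241.
ΔP = 192.5 − 242 = -49.5.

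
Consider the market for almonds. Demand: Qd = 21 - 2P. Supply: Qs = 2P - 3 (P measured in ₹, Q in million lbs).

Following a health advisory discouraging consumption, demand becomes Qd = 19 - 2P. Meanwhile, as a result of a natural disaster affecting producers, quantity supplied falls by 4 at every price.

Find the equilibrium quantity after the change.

6

Initially, 21 - 2P = 2P - 3, so 24 = 4P and P = 6, Q = 9.
After the shift, demand is Qd = 19 - 2P and supply is Qs = 2P - 7.
Equate the new curves: 19 - 2P = 2P - 7, giving 26 = 4P, P = 6.5, Q = 6.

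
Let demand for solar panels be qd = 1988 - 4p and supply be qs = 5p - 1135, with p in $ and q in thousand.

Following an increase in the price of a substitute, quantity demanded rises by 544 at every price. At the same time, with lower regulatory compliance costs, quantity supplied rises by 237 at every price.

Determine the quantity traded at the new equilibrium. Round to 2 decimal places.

Before the shock: 1988 - 4p = 5p - 1135 ⇒ 3123 = 9p ⇒ p = 347, q = 600.
The shock moves the curves to qd = 2532 - 4p and qs = 5p - 898.
Setting them equal: 2532 - 4p = 5p - 898 → 3430 = 9p, so p = 3430/9 ≈ 381.1111 and q = 9068/9 ≈ 1007.5556.

1007.56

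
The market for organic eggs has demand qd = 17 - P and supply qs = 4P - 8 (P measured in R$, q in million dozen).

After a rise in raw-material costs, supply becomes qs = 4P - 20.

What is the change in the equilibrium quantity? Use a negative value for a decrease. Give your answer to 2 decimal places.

-2.40

Initially, 17 - P = 4P - 8, so 25 = 5P and P = 5, q = 12.
The shock moves the curves to qd = 17 - P and qs = 4P - 20.
Equate the new curves: 17 - P = 4P - 20, giving 37 = 5P, P = 7.4, q = 9.6.
Δq = 9.6 − 12 = -2.40.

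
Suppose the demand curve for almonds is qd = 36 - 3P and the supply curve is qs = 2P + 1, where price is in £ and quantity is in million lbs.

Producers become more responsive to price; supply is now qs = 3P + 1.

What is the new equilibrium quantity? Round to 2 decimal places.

18.50

Before the shock: 36 - 3P = 2P + 1 ⇒ 35 = 5P ⇒ P = 7, q = 15.
With the change applied: demand qd = 36 - 3P, supply qs = 3P + 1.
Equate the new curves: 36 - 3P = 3P + 1, giving 35 = 6P, P = 35/6 ≈ 5.8333, q = 18.5.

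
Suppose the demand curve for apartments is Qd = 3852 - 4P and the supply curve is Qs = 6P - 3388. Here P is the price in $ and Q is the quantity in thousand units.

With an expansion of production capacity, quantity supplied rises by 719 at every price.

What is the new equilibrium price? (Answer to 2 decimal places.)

652.10

Solve the original market: 3852 - 4P = 6P - 3388, hence P = 724 and Q = 956.
With the change applied: demand Qd = 3852 - 4P, supply Qs = 6P - 2669.
Clearing the new market: 3852 - 4P = 6P - 2669, so P = 652.1 and Q = 1243.6.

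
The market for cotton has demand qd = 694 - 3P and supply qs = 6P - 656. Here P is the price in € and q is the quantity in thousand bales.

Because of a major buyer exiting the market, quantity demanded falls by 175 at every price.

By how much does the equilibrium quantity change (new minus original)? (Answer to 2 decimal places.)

Solve the original market: 694 - 3P = 6P - 656, hence P = 150 and q = 244.
After the shift, demand is qd = 519 - 3P and supply is qs = 6P - 656.
Setting them equal: 519 - 3P = 6P - 656 → 1175 = 9P, so P = 1175/9 ≈ 130.5556 and q = 382/3 ≈ 127.3333.
Δq = 127.3333 − 244 = -116.67.

-116.67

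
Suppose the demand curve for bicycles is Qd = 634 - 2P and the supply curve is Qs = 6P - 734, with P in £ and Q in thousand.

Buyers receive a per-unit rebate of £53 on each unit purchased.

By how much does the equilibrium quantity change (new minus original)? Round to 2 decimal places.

+79.50

Before the shock: 634 - 2P = 6P - 734 ⇒ 1368 = 8P ⇒ P = 171, Q = 292.
Since buyers' out-of-pocket price is the market price minus the rebate, the effective demand curve becomes Qd = 740 - 2P.
New equilibrium: 740 - 2P = 6P - 734 ⇒ 1474 = 8P ⇒ P = 184.25, Q = 371.5.
ΔQ = 371.5 − 292 = +79.50.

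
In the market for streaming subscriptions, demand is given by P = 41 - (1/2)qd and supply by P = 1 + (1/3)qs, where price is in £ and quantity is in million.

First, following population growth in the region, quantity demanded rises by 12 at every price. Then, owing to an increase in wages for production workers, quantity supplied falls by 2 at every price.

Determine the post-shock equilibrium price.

19.8

Solve the original market: 82 - 2P = 3P - 3, hence P = 17 and q = 48.
The new curves are qd = 94 - 2P (demand) and qs = 3P - 5 (supply).
Clearing the new market: 94 - 2P = 3P - 5, so P = 19.8 and q = 54.4.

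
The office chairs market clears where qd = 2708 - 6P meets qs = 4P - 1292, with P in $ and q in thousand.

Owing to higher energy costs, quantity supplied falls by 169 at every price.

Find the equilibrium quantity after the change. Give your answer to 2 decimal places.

206.60

Solve the original market: 2708 - 6P = 4P - 1292, hence P = 400 and q = 308.
The new curves are qd = 2708 - 6P (demand) and qs = 4P - 1461 (supply).
Clearing the new market: 2708 - 6P = 4P - 1461, so P = 416.9 and q = 206.6.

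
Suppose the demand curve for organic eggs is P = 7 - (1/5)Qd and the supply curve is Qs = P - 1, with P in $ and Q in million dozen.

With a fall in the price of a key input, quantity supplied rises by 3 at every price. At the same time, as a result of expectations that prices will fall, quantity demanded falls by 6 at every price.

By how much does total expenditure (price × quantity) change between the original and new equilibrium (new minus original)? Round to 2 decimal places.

-0.75

Original equilibrium: 35 - 5P = P - 1 gives 36 = 6P, so P = 6 and Q = 5.
With the change applied: demand Qd = 29 - 5P, supply Qs = P + 2.
Equate the new curves: 29 - 5P = P + 2, giving 27 = 6P, P = 4.5, Q = 6.5.
Expenditure moves from 6×5 = 30 to 4.5×6.5 = 29.25; change = -0.75.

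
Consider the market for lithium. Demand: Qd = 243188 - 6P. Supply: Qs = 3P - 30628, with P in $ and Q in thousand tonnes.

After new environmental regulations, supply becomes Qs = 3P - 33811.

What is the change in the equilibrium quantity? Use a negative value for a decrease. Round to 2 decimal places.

Original equilibrium: 243188 - 6P = 3P - 30628 gives 273816 = 9P, so P = 30424 and Q = 60644.
The shock moves the curves to Qd = 243188 - 6P and Qs = 3P - 33811.
New equilibrium: 243188 - 6P = 3P - 33811 ⇒ 276999 = 9P ⇒ P = 92333/3 ≈ 30777.6667, Q = 58522.
ΔQ = 58522 − 60644 = -2122.00.

-2122.00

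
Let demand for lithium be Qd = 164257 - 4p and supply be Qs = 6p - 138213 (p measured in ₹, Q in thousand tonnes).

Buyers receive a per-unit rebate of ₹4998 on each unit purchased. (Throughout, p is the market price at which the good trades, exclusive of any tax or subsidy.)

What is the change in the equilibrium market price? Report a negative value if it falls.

Original equilibrium: 164257 - 4p = 6p - 138213 gives 302470 = 10p, so p = 30247 and Q = 43269.
Since buyers' out-of-pocket price is the market price minus the rebate, the effective demand curve becomes Qd = 184249 - 4p.
Setting them equal: 184249 - 4p = 6p - 138213 → 322462 = 10p, so p = 32246.2 and Q = 55264.2.
Δp = 32246.2 − 30247 = +1999.2.

+1999.2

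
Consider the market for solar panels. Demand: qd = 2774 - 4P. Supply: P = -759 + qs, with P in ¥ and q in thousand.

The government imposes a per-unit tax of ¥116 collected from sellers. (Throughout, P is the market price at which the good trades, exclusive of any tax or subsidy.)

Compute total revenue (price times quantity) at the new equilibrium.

Original equilibrium: 2774 - 4P = P + 759 gives 2015 = 5P, so P = 403 and q = 1162.
Since sellers keep the price net of the tax, the effective supply curve becomes qs = P + 643.
New equilibrium: 2774 - 4P = P + 643 ⇒ 2131 = 5P ⇒ P = 426.2, q = 1069.2.
New expenditure = 426.2 × 1069.2 = 455693.04.

455693.04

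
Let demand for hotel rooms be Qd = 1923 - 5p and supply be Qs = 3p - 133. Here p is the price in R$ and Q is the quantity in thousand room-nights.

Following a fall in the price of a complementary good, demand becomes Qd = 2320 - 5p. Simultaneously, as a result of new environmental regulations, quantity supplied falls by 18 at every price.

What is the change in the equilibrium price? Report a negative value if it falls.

Original equilibrium: 1923 - 5p = 3p - 133 gives 2056 = 8p, so p = 257 and Q = 638.
The new curves are Qd = 2320 - 5p (demand) and Qs = 3p - 151 (supply).
Equate the new curves: 2320 - 5p = 3p - 151, giving 2471 = 8p, p = 308.875, Q = 775.625.
Δp = 308.875 − 257 = +51.875.

+51.875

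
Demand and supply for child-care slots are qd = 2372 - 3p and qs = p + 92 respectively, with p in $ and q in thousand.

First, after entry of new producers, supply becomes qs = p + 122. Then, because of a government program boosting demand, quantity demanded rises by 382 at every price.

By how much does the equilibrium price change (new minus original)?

+88

Original equilibrium: 2372 - 3p = p + 92 gives 2280 = 4p, so p = 570 and q = 662.
The new curves are qd = 2754 - 3p (demand) and qs = p + 122 (supply).
Equate the new curves: 2754 - 3p = p + 122, giving 2632 = 4p, p = 658, q = 780.
Δp = 658 − 570 = +88.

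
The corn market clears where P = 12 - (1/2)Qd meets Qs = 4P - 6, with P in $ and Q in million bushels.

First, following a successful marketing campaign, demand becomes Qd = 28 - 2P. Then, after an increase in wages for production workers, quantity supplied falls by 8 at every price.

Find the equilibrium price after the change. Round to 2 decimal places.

7.00

Solve the original market: 24 - 2P = 4P - 6, hence P = 5 and Q = 14.
With the change applied: demand Qd = 28 - 2P, supply Qs = 4P - 14.
Clearing the new market: 28 - 2P = 4P - 14, so P = 7 and Q = 14.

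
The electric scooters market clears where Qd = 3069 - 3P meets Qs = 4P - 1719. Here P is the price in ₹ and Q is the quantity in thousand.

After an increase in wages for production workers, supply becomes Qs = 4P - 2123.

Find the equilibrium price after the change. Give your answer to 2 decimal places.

741.71

Original equilibrium: 3069 - 3P = 4P - 1719 gives 4788 = 7P, so P = 684 and Q = 1017.
The shock moves the curves to Qd = 3069 - 3P and Qs = 4P - 2123.
New equilibrium: 3069 - 3P = 4P - 2123 ⇒ 5192 = 7P ⇒ P = 5192/7 ≈ 741.7143, Q = 5907/7 ≈ 843.8571.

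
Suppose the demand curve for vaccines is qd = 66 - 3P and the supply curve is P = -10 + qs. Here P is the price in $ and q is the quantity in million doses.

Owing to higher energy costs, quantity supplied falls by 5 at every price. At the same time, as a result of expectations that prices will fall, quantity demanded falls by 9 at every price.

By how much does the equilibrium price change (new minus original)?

-1

Original equilibrium: 66 - 3P = P + 10 gives 56 = 4P, so P = 14 and q = 24.
With the change applied: demand qd = 57 - 3P, supply qs = P + 5.
Clearing the new market: 57 - 3P = P + 5, so P = 13 and q = 18.
ΔP = 13 − 14 = -1.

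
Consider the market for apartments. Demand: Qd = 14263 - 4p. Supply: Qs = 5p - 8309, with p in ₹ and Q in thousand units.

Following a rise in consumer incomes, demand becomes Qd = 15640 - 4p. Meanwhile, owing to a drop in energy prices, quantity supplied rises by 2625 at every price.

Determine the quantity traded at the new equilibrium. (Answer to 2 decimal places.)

Initially, 14263 - 4p = 5p - 8309, so 22572 = 9p and p = 2508, Q = 4231.
After the shift, demand is Qd = 15640 - 4p and supply is Qs = 5p - 5684.
Equate the new curves: 15640 - 4p = 5p - 5684, giving 21324 = 9p, p = 7108/3 ≈ 2369.3333, Q = 18488/3 ≈ 6162.6667.

6162.67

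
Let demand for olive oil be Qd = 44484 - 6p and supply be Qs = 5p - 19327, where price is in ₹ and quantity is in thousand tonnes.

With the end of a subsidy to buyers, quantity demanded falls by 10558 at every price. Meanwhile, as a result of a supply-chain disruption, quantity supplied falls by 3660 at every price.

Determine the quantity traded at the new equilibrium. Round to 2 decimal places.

Before the shock: 44484 - 6p = 5p - 19327 ⇒ 63811 = 11p ⇒ p = 5801, Q = 9678.
The shock moves the curves to Qd = 33926 - 6p and Qs = 5p - 22987.
Setting them equal: 33926 - 6p = 5p - 22987 → 56913 = 11p, so p = 56913/11 ≈ 5173.9091 and Q = 31708/11 ≈ 2882.5455.

2882.55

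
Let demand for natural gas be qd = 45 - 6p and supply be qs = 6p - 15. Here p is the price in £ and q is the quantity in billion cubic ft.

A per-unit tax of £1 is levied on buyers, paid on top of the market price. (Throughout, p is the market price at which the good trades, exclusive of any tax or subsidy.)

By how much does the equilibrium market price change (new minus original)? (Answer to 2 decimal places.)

Solve the original market: 45 - 6p = 6p - 15, hence p = 5 and q = 15.
Since buyers pay the price plus the tax, the effective demand curve becomes qd = 39 - 6p.
New equilibrium: 39 - 6p = 6p - 15 ⇒ 54 = 12p ⇒ p = 4.5, q = 12.
Δp = 4.5 − 5 = -0.50.

-0.50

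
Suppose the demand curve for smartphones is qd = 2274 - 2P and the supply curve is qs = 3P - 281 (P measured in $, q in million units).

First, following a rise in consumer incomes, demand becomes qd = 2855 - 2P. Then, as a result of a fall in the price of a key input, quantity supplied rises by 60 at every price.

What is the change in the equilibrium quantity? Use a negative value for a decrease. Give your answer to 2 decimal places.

+372.60

Original equilibrium: 2274 - 2P = 3P - 281 gives 2555 = 5P, so P = 511 and q = 1252.
The new curves are qd = 2855 - 2P (demand) and qs = 3P - 221 (supply).
Setting them equal: 2855 - 2P = 3P - 221 → 3076 = 5P, so P = 615.2 and q = 1624.6.
Δq = 1624.6 − 1252 = +372.60.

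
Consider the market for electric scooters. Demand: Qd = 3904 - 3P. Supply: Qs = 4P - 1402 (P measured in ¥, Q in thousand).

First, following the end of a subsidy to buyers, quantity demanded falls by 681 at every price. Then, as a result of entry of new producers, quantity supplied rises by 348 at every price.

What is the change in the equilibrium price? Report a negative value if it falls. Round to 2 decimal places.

-147.00

Before the shock: 3904 - 3P = 4P - 1402 ⇒ 5306 = 7P ⇒ P = 758, Q = 1630.
After the shift, demand is Qd = 3223 - 3P and supply is Qs = 4P - 1054.
Equate the new curves: 3223 - 3P = 4P - 1054, giving 4277 = 7P, P = 611, Q = 1390.
ΔP = 611 − 758 = -147.00.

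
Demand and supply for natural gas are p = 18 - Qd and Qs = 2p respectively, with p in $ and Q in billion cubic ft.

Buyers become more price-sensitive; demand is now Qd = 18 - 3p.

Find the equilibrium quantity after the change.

7.2

Solve the original market: 18 - p = 2p, hence p = 6 and Q = 12.
The new curves are Qd = 18 - 3p (demand) and Qs = 2p (supply).
Equate the new curves: 18 - 3p = 2p, giving 18 = 5p, p = 3.6, Q = 7.2.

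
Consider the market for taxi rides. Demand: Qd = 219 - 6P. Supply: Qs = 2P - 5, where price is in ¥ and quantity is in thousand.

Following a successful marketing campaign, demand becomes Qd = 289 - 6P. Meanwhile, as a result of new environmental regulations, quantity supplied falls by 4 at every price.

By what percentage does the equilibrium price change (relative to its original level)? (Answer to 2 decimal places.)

+33.04

Before the shock: 219 - 6P = 2P - 5 ⇒ 224 = 8P ⇒ P = 28, Q = 51.
With the change applied: demand Qd = 289 - 6P, supply Qs = 2P - 9.
New equilibrium: 289 - 6P = 2P - 9 ⇒ 298 = 8P ⇒ P = 37.25, Q = 65.5.
%ΔP = (37.25 − 28) / 28 × 100 = +33.04%.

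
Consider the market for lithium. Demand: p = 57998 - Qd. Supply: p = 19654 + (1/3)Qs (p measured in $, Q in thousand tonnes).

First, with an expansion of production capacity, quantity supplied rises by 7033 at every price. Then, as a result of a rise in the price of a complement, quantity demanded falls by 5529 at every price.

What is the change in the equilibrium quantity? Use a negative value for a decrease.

-2388.5

Before the shock: 57998 - p = 3p - 58962 ⇒ 116960 = 4p ⇒ p = 29240, Q = 28758.
With the change applied: demand Qd = 52469 - p, supply Qs = 3p - 51929.
Setting them equal: 52469 - p = 3p - 51929 → 104398 = 4p, so p = 26099.5 and Q = 26369.5.
ΔQ = 26369.5 − 28758 = -2388.5.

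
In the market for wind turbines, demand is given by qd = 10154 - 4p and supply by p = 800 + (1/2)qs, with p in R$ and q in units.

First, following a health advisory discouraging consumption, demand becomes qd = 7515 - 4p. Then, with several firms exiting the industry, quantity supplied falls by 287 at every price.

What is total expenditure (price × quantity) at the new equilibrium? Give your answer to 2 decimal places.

Before the shock: 10154 - 4p = 2p - 1600 ⇒ 11754 = 6p ⇒ p = 1959, q = 2318.
After the shift, demand is qd = 7515 - 4p and supply is qs = 2p - 1887.
Equate the new curves: 7515 - 4p = 2p - 1887, giving 9402 = 6p, p = 1567, q = 1247.
New expenditure = 1567 × 1247 = 1954049.00.

1954049.00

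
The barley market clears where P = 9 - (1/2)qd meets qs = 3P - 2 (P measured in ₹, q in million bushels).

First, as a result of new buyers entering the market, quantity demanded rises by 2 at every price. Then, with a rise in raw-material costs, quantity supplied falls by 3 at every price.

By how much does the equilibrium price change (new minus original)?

Original equilibrium: 18 - 2P = 3P - 2 gives 20 = 5P, so P = 4 and q = 10.
The shock moves the curves to qd = 20 - 2P and qs = 3P - 5.
Clearing the new market: 20 - 2P = 3P - 5, so P = 5 and q = 10.
ΔP = 5 − 4 = +1.

+1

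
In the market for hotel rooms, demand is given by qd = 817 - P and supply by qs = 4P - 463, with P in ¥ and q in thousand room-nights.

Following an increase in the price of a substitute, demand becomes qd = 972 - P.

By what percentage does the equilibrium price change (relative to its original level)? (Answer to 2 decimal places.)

+12.11

Original equilibrium: 817 - P = 4P - 463 gives 1280 = 5P, so P = 256 and q = 561.
With the change applied: demand qd = 972 - P, supply qs = 4P - 463.
New equilibrium: 972 - P = 4P - 463 ⇒ 1435 = 5P ⇒ P = 287, q = 685.
%ΔP = (287 − 256) / 256 × 100 = +12.11%.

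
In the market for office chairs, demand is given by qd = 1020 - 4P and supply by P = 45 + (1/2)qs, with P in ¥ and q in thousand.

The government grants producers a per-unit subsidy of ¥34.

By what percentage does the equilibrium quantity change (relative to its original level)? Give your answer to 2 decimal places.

+16.19

Initially, 1020 - 4P = 2P - 90, so 1110 = 6P and P = 185, q = 280.
Since sellers receive the price plus the subsidy, the effective supply curve becomes qs = 2P - 22.
Clearing the new market: 1020 - 4P = 2P - 22, so P = 521/3 ≈ 173.6667 and q = 976/3 ≈ 325.3333.
%Δq = (325.3333 − 280) / 280 × 100 = +16.19%.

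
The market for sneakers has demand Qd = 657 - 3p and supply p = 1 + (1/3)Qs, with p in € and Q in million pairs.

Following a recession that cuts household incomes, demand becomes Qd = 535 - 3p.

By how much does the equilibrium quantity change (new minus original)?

Initially, 657 - 3p = 3p - 3, so 660 = 6p and p = 110, Q = 327.
After the shift, demand is Qd = 535 - 3p and supply is Qs = 3p - 3.
Clearing the new market: 535 - 3p = 3p - 3, so p = 269/3 ≈ 89.6667 and Q = 266.
ΔQ = 266 − 327 = -61.

-61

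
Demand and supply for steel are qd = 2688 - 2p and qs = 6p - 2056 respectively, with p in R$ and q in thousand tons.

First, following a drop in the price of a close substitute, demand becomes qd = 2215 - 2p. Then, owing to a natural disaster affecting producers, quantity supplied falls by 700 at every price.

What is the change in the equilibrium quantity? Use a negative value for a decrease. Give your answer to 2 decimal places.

Initially, 2688 - 2p = 6p - 2056, so 4744 = 8p and p = 593, q = 1502.
With the change applied: demand qd = 2215 - 2p, supply qs = 6p - 2756.
Clearing the new market: 2215 - 2p = 6p - 2756, so p = 621.375 and q = 972.25.
Δq = 972.25 − 1502 = -529.75.

-529.75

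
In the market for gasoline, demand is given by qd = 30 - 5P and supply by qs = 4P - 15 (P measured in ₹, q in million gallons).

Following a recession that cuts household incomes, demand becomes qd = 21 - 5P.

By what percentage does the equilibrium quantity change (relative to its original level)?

Initially, 30 - 5P = 4P - 15, so 45 = 9P and P = 5, q = 5.
With the change applied: demand qd = 21 - 5P, supply qs = 4P - 15.
Clearing the new market: 21 - 5P = 4P - 15, so P = 4 and q = 1.
%Δq = (1 − 5) / 5 × 100 = -80%.

-80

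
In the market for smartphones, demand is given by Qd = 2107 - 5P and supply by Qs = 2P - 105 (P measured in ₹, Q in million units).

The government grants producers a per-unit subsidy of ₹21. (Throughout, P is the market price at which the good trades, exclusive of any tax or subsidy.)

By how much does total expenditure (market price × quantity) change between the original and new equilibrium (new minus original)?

+6138

Original equilibrium: 2107 - 5P = 2P - 105 gives 2212 = 7P, so P = 316 and Q = 527.
Since sellers receive the price plus the subsidy, the effective supply curve becomes Qs = 2P - 63.
Clearing the new market: 2107 - 5P = 2P - 63, so P = 310 and Q = 557.
Expenditure moves from 316×527 = 166532 to 310×557 = 172670; change = +6138.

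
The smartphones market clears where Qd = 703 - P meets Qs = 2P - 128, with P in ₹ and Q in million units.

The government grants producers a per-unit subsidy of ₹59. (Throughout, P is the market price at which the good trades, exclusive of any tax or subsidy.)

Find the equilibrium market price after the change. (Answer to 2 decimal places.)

237.67

Before the shock: 703 - P = 2P - 128 ⇒ 831 = 3P ⇒ P = 277, Q = 426.
Since sellers receive the price plus the subsidy, the effective supply curve becomes Qs = 2P - 10.
Clearing the new market: 703 - P = 2P - 10, so P = 713/3 ≈ 237.6667 and Q = 1396/3 ≈ 465.3333.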